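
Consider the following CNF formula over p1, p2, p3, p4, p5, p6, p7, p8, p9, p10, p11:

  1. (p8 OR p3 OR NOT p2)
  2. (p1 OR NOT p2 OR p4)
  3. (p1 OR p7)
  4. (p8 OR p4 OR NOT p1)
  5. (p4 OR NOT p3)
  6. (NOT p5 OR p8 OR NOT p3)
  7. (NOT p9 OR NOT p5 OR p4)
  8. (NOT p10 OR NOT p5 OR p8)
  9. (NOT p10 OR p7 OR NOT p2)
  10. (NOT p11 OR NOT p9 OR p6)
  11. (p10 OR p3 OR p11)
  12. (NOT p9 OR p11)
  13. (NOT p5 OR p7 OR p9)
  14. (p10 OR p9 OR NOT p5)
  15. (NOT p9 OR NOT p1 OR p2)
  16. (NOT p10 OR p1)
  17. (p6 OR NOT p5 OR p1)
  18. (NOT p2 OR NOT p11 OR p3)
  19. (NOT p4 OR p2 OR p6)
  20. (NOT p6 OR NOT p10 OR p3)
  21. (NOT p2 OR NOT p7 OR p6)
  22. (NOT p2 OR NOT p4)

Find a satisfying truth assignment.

p1 = 1, p2 = 0, p3 = 1, p4 = 1, p5 = 0, p6 = 1, p7 = 1, p8 = 0, p9 = 0, p10 = 0, p11 = 1

p5 occurs only negated in the remaining clauses — set p5 = False.
Try p1 = True.
For the remaining variables, p2 = False, p3 = True, p4 = True, p6 = True, p7 = True, p8 = False, p9 = False, p10 = False, p11 = True works.
Every clause has at least one true literal under this assignment.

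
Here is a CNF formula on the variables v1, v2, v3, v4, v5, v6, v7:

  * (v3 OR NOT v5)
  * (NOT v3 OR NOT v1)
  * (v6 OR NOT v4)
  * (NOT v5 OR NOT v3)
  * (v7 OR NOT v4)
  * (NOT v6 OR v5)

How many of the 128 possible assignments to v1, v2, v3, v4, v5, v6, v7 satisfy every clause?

12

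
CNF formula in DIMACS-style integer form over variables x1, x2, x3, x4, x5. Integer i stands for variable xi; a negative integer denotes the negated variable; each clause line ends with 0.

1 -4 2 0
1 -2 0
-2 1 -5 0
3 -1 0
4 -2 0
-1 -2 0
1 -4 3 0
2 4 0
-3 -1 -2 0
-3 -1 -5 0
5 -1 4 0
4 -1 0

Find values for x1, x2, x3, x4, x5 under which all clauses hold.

Set x1 = True and propagate.
  then x3 is forced to True.
  then x2 is forced to False.
  then x4 is forced to True.
  then x5 is forced to False.
Every clause has at least one true literal under this assignment.
Check each clause:
  1. {x2, ¬x4, x1} — x1 is true.
  2. {¬x2, x1} — x1 is true.
  3. {x1, ¬x2, ¬x5} — x1 is true.
  4. {¬x1, x3} — x3 is true.
  5. {x4, ¬x2} — x4 is true.
  6. {¬x1, ¬x2} — ¬x2 is true.
  7. {x1, ¬x4, x3} — x1 is true.
  8. {x2, x4} — x4 is true.
  9. {¬x3, ¬x2, ¬x1} — ¬x2 is true.
  10. {¬x3, ¬x1, ¬x5} — ¬x5 is true.
  11. {¬x1, x4, x5} — x4 is true.
  12. {¬x1, x4} — x4 is true.

x1=1, x2=0, x3=1, x4=1, x5=0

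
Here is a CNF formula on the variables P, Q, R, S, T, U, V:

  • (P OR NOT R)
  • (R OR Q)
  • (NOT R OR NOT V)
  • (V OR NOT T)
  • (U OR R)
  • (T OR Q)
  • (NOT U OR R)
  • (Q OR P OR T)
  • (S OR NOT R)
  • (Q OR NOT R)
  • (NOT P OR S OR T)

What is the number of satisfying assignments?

2

Satisfying assignments:
  P=1 Q=1 R=1 S=1 T=0 U=0 V=0
  P=1 Q=1 R=1 S=1 T=0 U=1 V=0
Count: 2.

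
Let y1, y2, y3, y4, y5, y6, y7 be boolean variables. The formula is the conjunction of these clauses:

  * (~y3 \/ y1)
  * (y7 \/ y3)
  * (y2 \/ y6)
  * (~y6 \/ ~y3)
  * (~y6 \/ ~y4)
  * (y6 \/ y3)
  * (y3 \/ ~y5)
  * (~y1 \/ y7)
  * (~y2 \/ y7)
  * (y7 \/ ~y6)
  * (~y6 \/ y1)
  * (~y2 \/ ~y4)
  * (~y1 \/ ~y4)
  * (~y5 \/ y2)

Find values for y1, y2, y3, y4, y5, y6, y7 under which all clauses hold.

y1=1, y2=1, y3=0, y4=0, y5=0, y6=1, y7=1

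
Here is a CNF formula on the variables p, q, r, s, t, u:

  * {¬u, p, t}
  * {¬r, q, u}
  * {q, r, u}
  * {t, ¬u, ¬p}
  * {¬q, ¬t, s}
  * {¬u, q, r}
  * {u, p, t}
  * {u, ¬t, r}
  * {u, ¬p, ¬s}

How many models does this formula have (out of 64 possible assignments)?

11

Split on u, then t.
  u=T, t=T: p free; 4 ways for (q,r,s) × 2^1 = 8.
  u=T, t=F: a clause becomes empty — 0.
  u=F, t=T: remaining (p,q,r,s) ∈ {(F,T,T,T)} — 1.
  u=F, t=F: remaining (p,q,r,s) ∈ {(T,T,F,F); (T,T,T,F)} — 2.
Total: 8 + 0 + 1 + 2 = 11.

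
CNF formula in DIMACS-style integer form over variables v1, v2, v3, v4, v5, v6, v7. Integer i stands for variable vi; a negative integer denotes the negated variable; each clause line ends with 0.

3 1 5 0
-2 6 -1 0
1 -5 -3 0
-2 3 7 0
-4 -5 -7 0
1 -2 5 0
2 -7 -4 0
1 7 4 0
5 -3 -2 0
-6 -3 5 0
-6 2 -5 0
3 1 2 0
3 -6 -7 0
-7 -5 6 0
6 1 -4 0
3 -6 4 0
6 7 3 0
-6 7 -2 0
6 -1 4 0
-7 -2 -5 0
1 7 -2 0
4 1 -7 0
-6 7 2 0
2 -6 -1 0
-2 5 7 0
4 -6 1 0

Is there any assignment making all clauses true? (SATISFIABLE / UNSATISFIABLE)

Set v1 = True and propagate.
Try v2 = False.
  then v6 is forced to False.
  then v4 is forced to True.
  then v7 is forced to False.
  then v3 is forced to True.
v5 is now unconstrained; take v5 = True.
So v1=1, v2=0, v3=1, v4=1, v5=1, v6=0, v7=0 is a satisfying assignment.

SATISFIABLE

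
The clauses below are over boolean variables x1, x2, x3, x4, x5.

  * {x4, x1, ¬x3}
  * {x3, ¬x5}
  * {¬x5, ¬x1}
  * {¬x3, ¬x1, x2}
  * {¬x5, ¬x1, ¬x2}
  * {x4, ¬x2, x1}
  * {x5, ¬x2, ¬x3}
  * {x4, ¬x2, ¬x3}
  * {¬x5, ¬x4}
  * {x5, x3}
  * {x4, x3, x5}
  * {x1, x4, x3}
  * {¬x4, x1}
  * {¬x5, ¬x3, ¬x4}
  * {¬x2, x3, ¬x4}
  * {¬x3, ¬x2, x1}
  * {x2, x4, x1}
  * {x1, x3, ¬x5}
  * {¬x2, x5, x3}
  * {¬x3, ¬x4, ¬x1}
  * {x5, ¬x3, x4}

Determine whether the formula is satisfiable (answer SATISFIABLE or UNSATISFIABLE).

UNSATISFIABLE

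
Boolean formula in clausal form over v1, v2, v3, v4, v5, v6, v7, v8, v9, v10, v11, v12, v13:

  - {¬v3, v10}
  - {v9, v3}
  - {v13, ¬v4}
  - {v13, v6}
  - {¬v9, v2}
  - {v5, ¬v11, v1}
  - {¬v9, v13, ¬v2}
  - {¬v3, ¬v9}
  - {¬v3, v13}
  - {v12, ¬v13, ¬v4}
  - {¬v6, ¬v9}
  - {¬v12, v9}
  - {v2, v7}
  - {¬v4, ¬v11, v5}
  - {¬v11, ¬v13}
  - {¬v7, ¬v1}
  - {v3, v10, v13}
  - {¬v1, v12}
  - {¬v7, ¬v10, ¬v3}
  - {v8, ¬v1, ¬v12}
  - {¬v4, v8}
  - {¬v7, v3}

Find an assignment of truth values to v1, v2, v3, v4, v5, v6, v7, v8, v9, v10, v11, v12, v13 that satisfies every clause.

Pure literal: v5 appears only positively; assign v5 = True.
v8 occurs only positively in the remaining clauses — set v8 = True.
Try v1 = True.
  then v7 is forced to False.
  then v2 is forced to True.
  then v12 is forced to True.
  then v9 is forced to True.
  then v13 is forced to True.
  then v3 is forced to False.
  then v6 is forced to False.
  then v11 is forced to False.
v4, v10 are now unconstrained; take v4 = True, v10 = True.
Every clause has at least one true literal under this assignment.

v1=True, v2=True, v3=False, v4=True, v5=True, v6=False, v7=False, v8=True, v9=True, v10=True, v11=False, v12=True, v13=True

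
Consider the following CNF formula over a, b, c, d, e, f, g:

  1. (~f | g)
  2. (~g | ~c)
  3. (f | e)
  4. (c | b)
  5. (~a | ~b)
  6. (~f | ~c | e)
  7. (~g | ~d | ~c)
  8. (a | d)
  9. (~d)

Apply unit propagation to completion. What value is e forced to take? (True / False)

(~d) stands alone — d = False.
(d | a) with d = False leaves only a, so a = True.
(~a | ~b): since a = True, the clause reduces to (~b). b = False.
(c | b) with b = False leaves only c, so c = True.
From (~g | ~c) and c = True: g = False.
From (g | ~f) and g = False: f = False.
From (f | e) and f = False: e = True.

True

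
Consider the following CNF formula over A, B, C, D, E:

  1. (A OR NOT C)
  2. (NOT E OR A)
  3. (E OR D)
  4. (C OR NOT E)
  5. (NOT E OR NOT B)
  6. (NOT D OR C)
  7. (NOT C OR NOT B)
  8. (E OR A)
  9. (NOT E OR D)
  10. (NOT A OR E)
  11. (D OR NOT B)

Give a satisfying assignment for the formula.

B occurs only negated in the remaining clauses — set B = False.
Try A = True.
  then E is forced to True.
  then C is forced to True.
  then D is forced to True.

A = 1, B = 0, C = 1, D = 1, E = 1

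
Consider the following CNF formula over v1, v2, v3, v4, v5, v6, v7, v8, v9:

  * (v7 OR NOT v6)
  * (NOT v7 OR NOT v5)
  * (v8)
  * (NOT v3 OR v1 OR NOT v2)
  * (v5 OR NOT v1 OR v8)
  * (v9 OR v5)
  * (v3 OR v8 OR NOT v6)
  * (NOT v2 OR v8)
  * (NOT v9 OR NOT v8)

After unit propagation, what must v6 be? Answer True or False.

False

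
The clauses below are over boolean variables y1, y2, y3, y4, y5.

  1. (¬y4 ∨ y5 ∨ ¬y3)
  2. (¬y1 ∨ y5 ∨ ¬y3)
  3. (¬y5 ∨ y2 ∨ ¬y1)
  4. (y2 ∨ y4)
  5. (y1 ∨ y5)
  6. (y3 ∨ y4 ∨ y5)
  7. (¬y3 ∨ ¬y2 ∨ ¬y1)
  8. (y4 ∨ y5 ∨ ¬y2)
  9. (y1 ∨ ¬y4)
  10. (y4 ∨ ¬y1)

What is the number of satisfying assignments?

5

Satisfying assignments:
  y1=F y2=T y3=F y4=F y5=T
  y1=F y2=T y3=T y4=F y5=T
  y1=T y2=F y3=F y4=T y5=F
  y1=T y2=T y3=F y4=T y5=F
  y1=T y2=T y3=F y4=T y5=T
Count: 5.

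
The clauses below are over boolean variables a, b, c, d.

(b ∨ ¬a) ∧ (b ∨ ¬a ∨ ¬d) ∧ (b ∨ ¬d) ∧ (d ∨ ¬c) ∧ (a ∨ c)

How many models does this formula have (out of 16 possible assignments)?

4

The models are:
  a=0 b=1 c=1 d=1
  a=1 b=1 c=0 d=0
  a=1 b=1 c=0 d=1
  a=1 b=1 c=1 d=1
Count: 4.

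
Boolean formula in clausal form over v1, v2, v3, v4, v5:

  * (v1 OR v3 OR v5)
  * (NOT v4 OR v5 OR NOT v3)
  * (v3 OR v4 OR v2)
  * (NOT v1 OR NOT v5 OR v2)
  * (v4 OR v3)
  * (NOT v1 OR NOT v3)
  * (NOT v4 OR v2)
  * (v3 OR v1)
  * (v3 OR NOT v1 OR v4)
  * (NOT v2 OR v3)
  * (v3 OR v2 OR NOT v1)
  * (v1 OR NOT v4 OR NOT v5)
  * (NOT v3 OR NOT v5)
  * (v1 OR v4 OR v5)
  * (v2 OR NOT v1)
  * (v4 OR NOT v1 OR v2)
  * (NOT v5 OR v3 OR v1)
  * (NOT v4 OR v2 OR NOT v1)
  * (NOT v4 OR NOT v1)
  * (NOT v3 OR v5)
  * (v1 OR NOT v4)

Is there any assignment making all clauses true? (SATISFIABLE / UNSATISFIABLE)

UNSATISFIABLE

v1 = True:
  propagation gives v3=False, v4=True; an empty clause results — contradiction.
v1 = False:
  propagation gives v3=True, v5=False; an empty clause results — contradiction.
Every branch closes, so no satisfying assignment exists.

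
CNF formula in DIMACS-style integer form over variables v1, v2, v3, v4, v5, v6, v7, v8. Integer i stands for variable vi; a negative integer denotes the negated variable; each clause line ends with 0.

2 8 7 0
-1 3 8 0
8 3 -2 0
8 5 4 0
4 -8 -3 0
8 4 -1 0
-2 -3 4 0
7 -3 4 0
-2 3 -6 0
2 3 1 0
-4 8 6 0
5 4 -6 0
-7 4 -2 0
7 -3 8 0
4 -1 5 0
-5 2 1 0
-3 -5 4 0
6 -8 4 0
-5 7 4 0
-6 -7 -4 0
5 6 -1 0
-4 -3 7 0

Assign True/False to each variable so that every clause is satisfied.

v1 = F, v2 = T, v3 = T, v4 = T, v5 = T, v6 = F, v7 = T, v8 = T

Try v1 = False.
Try v2 = True.
Branch on v3: take v3 = True.
  then v4 is forced to True.
  then v7 is forced to True.
  then v6 is forced to False.
  then v8 is forced to True.
v5 is now unconstrained; take v5 = True.
Every clause has at least one true literal under this assignment.
Check each clause:
  1. (v7 ∨ v8 ∨ v2) — v8 is true.
  2. (v3 ∨ ¬v1 ∨ v8) — v8 is true.
  3. (¬v2 ∨ v8 ∨ v3) — v8 is true.
  4. (v5 ∨ v4 ∨ v8) — v8 is true.
  5. (¬v8 ∨ v4 ∨ ¬v3) — v4 is true.
  6. (¬v1 ∨ v8 ∨ v4) — v8 is true.
  7. (¬v3 ∨ ¬v2 ∨ v4) — v4 is true.
  8. (v7 ∨ v4 ∨ ¬v3) — v4 is true.
  9. (¬v2 ∨ ¬v6 ∨ v3) — ¬v6 is true.
  10. (v3 ∨ v2 ∨ v1) — v2 is true.
  11. (v8 ∨ v6 ∨ ¬v4) — v8 is true.
  12. (v4 ∨ v5 ∨ ¬v6) — ¬v6 is true.
  13. (¬v7 ∨ ¬v2 ∨ v4) — v4 is true.
  14. (v7 ∨ ¬v3 ∨ v8) — v8 is true.
  15. (¬v1 ∨ v4 ∨ v5) — v4 is true.
  16. (v2 ∨ v1 ∨ ¬v5) — v2 is true.
  17. (¬v3 ∨ v4 ∨ ¬v5) — v4 is true.
  18. (v4 ∨ ¬v8 ∨ v6) — v4 is true.
  19. (¬v5 ∨ v4 ∨ v7) — v4 is true.
  20. (¬v7 ∨ ¬v6 ∨ ¬v4) — ¬v6 is true.
  21. (v6 ∨ v5 ∨ ¬v1) — v5 is true.
  22. (¬v3 ∨ ¬v4 ∨ v7) — v7 is true.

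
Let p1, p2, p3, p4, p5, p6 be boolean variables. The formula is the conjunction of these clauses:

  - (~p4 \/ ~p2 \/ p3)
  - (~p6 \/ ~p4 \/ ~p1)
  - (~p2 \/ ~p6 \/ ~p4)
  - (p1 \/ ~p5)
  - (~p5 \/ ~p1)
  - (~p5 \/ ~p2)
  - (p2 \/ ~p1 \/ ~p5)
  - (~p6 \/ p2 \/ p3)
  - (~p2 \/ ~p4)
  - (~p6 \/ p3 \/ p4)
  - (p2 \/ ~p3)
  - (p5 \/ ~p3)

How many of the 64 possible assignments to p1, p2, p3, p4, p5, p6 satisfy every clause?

6

The models are:
  p1=F p2=F p3=F p4=F p5=F p6=F
  p1=F p2=F p3=F p4=T p5=F p6=F
  p1=F p2=T p3=F p4=F p5=F p6=F
  p1=T p2=F p3=F p4=F p5=F p6=F
  p1=T p2=F p3=F p4=T p5=F p6=F
  p1=T p2=T p3=F p4=F p5=F p6=F
That's 6 in total.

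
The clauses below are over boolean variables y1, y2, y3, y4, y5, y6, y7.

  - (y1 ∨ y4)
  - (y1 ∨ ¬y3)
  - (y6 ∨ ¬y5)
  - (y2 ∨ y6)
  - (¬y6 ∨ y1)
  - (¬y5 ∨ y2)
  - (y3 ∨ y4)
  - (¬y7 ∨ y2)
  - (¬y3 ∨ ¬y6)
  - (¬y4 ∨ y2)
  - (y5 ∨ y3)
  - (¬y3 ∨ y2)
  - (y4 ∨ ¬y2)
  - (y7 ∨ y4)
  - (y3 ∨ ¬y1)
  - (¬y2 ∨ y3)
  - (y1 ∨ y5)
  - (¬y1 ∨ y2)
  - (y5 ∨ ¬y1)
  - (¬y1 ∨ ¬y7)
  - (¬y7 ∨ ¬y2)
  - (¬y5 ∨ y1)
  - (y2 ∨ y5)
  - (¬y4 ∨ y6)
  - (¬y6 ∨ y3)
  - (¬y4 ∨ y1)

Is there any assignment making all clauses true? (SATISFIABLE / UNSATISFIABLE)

y1 = True:
  propagation gives y3=True, y6=False, y5=False; an empty clause results — contradiction.
y1 = False:
  propagation gives y4=True; an empty clause results — contradiction.
Every branch closes, so no satisfying assignment exists.

UNSATISFIABLE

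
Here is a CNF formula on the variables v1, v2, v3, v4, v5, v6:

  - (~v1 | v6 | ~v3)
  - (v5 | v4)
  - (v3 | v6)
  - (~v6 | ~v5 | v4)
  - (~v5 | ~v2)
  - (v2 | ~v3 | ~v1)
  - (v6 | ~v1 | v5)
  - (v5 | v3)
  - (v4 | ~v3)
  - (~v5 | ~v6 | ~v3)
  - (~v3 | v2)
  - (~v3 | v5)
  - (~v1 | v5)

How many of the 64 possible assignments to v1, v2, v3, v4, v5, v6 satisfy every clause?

2

The models are:
  v1=0 v2=0 v3=0 v4=1 v5=1 v6=1
  v1=1 v2=0 v3=0 v4=1 v5=1 v6=1
That's 2 in total.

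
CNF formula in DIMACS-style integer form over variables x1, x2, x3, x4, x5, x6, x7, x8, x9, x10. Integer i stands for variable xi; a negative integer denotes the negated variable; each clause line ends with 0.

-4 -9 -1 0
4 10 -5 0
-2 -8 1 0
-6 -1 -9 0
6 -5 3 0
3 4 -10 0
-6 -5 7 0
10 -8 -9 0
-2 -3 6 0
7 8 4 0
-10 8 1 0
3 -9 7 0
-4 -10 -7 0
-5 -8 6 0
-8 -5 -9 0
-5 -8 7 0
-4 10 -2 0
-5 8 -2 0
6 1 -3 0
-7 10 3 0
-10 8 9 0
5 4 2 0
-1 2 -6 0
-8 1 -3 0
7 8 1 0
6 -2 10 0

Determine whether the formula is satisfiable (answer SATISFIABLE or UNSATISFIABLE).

SATISFIABLE

Set x1 = False and propagate.
The remaining clauses are satisfied by x2 = False, x3 = False, x4 = True, x5 = False, x6 = False, x7 = False, x8 = True, x9 = False, x10 = False.
Every clause has at least one true literal under this assignment.
So x1=False, x2=False, x3=False, x4=True, x5=False, x6=False, x7=False, x8=True, x9=False, x10=False is a satisfying assignment.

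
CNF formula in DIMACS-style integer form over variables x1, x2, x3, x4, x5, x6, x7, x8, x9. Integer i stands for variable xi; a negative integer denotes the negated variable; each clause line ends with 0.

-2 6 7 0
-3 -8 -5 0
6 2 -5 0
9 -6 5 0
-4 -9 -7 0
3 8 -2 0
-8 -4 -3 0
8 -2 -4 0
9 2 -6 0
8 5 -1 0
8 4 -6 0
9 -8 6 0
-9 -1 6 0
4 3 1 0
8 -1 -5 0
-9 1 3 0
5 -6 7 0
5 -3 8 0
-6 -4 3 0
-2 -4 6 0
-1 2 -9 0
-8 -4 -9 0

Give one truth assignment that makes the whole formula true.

Try x1 = False.
The remaining clauses are satisfied by x2 = False, x3 = False, x4 = True, x5 = False, x6 = False, x7 = False, x8 = False, x9 = False.
Every clause has at least one true literal under this assignment.

x1=0, x2=0, x3=0, x4=1, x5=0, x6=0, x7=0, x8=0, x9=0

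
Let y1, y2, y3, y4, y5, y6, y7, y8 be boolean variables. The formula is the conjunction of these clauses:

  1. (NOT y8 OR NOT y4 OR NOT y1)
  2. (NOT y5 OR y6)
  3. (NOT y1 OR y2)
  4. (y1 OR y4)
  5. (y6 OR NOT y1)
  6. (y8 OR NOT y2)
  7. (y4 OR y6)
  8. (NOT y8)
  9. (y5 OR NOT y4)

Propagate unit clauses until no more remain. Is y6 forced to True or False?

True

(NOT y8) stands alone — y8 = False.
(NOT y2 OR y8) with y8 = False leaves only NOT y2, so y2 = False.
In (y2 OR NOT y1), y2 is now false; NOT y1 must hold, so y1 = False.
In (y1 OR y4), y1 is now false; y4 must hold, so y4 = True.
(NOT y4 OR y5): since y4 = True, the clause reduces to (y5). y5 = True.
From (y6 OR NOT y5) and y5 = True: y6 = True.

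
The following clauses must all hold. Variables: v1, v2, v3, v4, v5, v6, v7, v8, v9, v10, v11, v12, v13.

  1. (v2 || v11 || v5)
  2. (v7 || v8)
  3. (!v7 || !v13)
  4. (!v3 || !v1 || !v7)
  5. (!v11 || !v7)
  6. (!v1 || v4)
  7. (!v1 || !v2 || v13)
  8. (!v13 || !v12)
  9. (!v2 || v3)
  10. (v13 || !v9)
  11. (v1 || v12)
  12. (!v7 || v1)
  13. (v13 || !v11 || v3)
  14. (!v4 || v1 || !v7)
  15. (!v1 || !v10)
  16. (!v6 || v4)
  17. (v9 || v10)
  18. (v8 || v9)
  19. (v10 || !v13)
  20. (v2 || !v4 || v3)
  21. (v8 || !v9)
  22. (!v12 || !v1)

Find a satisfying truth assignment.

v1=F, v2=F, v3=T, v4=T, v5=T, v6=T, v7=F, v8=T, v9=F, v10=T, v11=T, v12=T, v13=F

Check each clause:
  1. (v5 || v11 || v2) — v11 is true.
  2. (v7 || v8) — v8 is true.
  3. (!v7 || !v13) — !v7 is true.
  4. (!v7 || !v1 || !v3) — !v7 is true.
  5. (!v11 || !v7) — !v7 is true.
  6. (v4 || !v1) — v4 is true.
  7. (!v2 || v13 || !v1) — !v1 is true.
  8. (!v12 || !v13) — !v13 is true.
  9. (!v2 || v3) — v3 is true.
  10. (v13 || !v9) — !v9 is true.
  11. (v12 || v1) — v12 is true.
  12. (!v7 || v1) — !v7 is true.
  13. (!v11 || v13 || v3) — v3 is true.
  14. (!v7 || !v4 || v1) — !v7 is true.
  15. (!v10 || !v1) — !v1 is true.
  16. (!v6 || v4) — v4 is true.
  17. (v10 || v9) — v10 is true.
  18. (v9 || v8) — v8 is true.
  19. (!v13 || v10) — v10 is true.
  20. (v2 || !v4 || v3) — v3 is true.
  21. (v8 || !v9) — v8 is true.
  22. (!v12 || !v1) — !v1 is true.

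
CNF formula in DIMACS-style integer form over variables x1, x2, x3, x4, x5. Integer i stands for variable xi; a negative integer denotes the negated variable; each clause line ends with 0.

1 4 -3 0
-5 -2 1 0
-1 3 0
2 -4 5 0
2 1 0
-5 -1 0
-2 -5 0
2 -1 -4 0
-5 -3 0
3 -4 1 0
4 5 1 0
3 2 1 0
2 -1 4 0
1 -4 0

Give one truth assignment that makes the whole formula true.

Try x1 = True.
  then x3 is forced to True.
  then x5 is forced to False.
Try x2 = True.
x4 is now unconstrained; take x4 = True.
Every clause has at least one true literal under this assignment.
Check each clause:
  1. (x4 OR x1 OR NOT x3) — x1 is true.
  2. (x1 OR NOT x5 OR NOT x2) — x1 is true.
  3. (NOT x1 OR x3) — x3 is true.
  4. (x5 OR NOT x4 OR x2) — x2 is true.
  5. (x1 OR x2) — x1 is true.
  6. (NOT x5 OR NOT x1) — NOT x5 is true.
  7. (NOT x5 OR NOT x2) — NOT x5 is true.
  8. (NOT x1 OR NOT x4 OR x2) — x2 is true.
  9. (NOT x5 OR NOT x3) — NOT x5 is true.
  10. (NOT x4 OR x3 OR x1) — x1 is true.
  11. (x4 OR x1 OR x5) — x1 is true.
  12. (x2 OR x3 OR x1) — x1 is true.
  13. (x4 OR x2 OR NOT x1) — x2 is true.
  14. (NOT x4 OR x1) — x1 is true.

x1=T, x2=T, x3=T, x4=T, x5=F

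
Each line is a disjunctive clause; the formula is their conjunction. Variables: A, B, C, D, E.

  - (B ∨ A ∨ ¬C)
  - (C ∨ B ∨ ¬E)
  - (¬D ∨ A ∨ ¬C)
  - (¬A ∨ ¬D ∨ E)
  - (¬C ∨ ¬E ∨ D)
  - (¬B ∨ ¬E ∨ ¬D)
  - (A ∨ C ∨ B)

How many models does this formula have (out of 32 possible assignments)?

10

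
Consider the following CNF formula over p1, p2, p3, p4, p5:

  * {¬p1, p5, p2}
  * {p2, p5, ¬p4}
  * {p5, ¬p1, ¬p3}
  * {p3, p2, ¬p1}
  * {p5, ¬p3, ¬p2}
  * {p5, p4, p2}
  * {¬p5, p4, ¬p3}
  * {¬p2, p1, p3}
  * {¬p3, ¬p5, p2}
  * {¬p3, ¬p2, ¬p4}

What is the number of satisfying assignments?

6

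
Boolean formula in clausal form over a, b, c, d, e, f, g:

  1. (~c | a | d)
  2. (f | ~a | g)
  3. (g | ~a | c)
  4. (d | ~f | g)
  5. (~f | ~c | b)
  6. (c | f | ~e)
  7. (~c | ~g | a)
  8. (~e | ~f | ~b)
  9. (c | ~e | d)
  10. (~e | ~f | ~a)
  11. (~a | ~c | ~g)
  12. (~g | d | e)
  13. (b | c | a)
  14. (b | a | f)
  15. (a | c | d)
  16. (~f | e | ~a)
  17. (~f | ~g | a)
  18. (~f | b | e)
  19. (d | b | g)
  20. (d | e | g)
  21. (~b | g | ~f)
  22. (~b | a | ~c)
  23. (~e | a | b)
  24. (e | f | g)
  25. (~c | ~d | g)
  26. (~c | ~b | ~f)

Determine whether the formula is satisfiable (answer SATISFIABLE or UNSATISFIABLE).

Branch on a: take a = False.
Set b = True and propagate.
  then c is forced to False.
  then d is forced to True.
Try e = False.
The remaining clauses are satisfied by f = False, g = True.
So a=0, b=1, c=0, d=1, e=0, f=0, g=1 is a satisfying assignment.

SATISFIABLE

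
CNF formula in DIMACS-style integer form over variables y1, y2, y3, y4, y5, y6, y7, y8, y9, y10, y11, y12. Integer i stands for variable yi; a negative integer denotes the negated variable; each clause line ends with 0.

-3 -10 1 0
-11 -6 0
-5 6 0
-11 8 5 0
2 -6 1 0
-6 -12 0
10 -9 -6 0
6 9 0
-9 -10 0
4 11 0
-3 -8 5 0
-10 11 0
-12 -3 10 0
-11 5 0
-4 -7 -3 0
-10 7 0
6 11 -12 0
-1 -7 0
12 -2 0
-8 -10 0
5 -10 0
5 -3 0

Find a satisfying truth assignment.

y3 occurs only negated in the remaining clauses — set y3 = False.
Branch on y1: take y1 = True.
  then y7 is forced to False.
  then y10 is forced to False.
The remaining clauses are satisfied by y2 = False, y4 = True, y5 = True, y6 = True, y8 = True, y9 = False, y11 = False, y12 = False.
Every clause has at least one true literal under this assignment.

y1 = T  y2 = F  y3 = F  y4 = T  y5 = T  y6 = T  y7 = F  y8 = T  y9 = F  y10 = F  y11 = F  y12 = F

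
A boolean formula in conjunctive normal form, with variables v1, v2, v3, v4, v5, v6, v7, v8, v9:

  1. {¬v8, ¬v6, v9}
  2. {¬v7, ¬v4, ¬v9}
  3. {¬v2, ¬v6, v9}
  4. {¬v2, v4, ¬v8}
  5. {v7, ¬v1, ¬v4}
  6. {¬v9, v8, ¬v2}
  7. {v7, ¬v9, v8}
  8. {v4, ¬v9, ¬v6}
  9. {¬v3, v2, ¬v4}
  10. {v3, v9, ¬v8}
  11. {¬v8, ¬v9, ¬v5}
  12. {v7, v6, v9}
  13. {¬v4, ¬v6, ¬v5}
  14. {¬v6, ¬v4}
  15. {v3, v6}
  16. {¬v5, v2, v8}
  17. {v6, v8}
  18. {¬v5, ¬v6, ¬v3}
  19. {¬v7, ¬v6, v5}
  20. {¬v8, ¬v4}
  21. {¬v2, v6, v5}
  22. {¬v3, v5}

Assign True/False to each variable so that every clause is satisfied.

v1 occurs only negated in the remaining clauses — set v1 = False.
Branch on v2: take v2 = False.
Try v3 = True.
  then v4 is forced to False.
  then v5 is forced to True.
  then v8 is forced to True.
  then v9 is forced to False.
  then v6 is forced to False.
  then v7 is forced to True.

v1=F, v2=F, v3=T, v4=F, v5=T, v6=F, v7=T, v8=T, v9=F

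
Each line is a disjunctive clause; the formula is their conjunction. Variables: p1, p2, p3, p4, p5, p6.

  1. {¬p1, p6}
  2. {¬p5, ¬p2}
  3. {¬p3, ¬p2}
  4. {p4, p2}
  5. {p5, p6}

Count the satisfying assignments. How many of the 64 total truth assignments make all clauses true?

Case analysis on p2 and p5:
  p2=T, p5=T: a clause becomes empty — 0.
  p2=T, p5=F: remaining (p1,p3,p4,p6) ∈ {(F,F,F,T); (F,F,T,T); (T,F,F,T); (T,F,T,T)} — 4.
  p2=F, p5=T: p3 free; 3 ways for (p1,p4,p6) × 2^1 = 6.
  p2=F, p5=F: remaining (p1,p3,p4,p6) ∈ {(F,F,T,T); (F,T,T,T); (T,F,T,T); (T,T,T,T)} — 4.
Total: 0 + 4 + 6 + 4 = 14.

14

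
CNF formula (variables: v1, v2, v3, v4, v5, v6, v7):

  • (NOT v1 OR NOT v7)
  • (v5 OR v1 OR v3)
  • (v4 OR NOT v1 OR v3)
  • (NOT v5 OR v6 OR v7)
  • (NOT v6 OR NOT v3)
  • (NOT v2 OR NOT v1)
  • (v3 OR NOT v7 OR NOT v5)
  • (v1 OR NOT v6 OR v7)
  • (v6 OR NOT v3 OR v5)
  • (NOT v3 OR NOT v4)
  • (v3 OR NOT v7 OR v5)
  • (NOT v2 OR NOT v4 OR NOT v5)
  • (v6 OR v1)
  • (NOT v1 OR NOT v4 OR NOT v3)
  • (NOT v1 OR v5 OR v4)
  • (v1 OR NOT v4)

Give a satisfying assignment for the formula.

v2 occurs only negated in the remaining clauses — set v2 = False.
Branch on v1: take v1 = True.
  then v7 is forced to False.
Set v3 = False and propagate.
  then v4 is forced to True.
For the remaining variables, v5 = False, v6 = True works.
Check each clause:
  1. (NOT v1 OR NOT v7) — NOT v7 is true.
  2. (v1 OR v3 OR v5) — v1 is true.
  3. (v3 OR NOT v1 OR v4) — v4 is true.
  4. (v7 OR NOT v5 OR v6) — NOT v5 is true.
  5. (NOT v6 OR NOT v3) — NOT v3 is true.
  6. (NOT v1 OR NOT v2) — NOT v2 is true.
  7. (NOT v7 OR v3 OR NOT v5) — NOT v7 is true.
  8. (v1 OR v7 OR NOT v6) — v1 is true.
  9. (NOT v3 OR v6 OR v5) — NOT v3 is true.
  10. (NOT v3 OR NOT v4) — NOT v3 is true.
  11. (NOT v7 OR v3 OR v5) — NOT v7 is true.
  12. (NOT v2 OR NOT v4 OR NOT v5) — NOT v5 is true.
  13. (v1 OR v6) — v1 is true.
  14. (NOT v4 OR NOT v1 OR NOT v3) — NOT v3 is true.
  15. (v4 OR NOT v1 OR v5) — v4 is true.
  16. (NOT v4 OR v1) — v1 is true.

v1=T  v2=F  v3=F  v4=T  v5=F  v6=T  v7=F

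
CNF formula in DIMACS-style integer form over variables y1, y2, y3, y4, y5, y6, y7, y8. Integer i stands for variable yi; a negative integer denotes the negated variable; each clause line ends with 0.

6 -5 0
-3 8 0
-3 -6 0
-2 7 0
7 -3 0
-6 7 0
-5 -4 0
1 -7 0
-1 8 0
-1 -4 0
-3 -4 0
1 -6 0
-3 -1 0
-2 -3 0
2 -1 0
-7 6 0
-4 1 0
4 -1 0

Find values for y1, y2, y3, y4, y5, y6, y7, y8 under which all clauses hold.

y1=F, y2=F, y3=F, y4=F, y5=F, y6=F, y7=F, y8=F

y3 occurs only negated in the remaining clauses — set y3 = False.
y5 occurs only negated in the remaining clauses — set y5 = False.
Branch on y1: take y1 = False.
  then y7 is forced to False.
  then y2 is forced to False.
  then y6 is forced to False.
  then y4 is forced to False.
y8 is now unconstrained; take y8 = False.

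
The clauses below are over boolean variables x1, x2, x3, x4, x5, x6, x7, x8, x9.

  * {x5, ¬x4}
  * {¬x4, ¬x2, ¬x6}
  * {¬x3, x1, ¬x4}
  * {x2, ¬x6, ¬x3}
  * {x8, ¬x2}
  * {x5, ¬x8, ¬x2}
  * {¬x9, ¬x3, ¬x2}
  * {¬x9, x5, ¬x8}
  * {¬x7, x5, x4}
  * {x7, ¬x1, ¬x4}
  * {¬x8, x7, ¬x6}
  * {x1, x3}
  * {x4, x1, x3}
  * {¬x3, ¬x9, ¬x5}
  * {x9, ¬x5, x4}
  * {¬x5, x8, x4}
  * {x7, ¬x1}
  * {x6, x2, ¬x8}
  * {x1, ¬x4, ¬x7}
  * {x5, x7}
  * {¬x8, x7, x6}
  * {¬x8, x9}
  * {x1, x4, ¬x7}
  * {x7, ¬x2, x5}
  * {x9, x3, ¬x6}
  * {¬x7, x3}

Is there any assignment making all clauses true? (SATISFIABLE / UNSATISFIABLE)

Branch on x1: take x1 = True.
  then x7 is forced to True.
  then x3 is forced to True.
Try x2 = False.
  then x6 is forced to False.
  then x8 is forced to False.
For the remaining variables, x4 = True, x5 = True, x9 = False works.
Every clause has at least one true literal under this assignment.
So x1=T, x2=F, x3=T, x4=T, x5=T, x6=F, x7=T, x8=F, x9=F is a satisfying assignment.

SATISFIABLE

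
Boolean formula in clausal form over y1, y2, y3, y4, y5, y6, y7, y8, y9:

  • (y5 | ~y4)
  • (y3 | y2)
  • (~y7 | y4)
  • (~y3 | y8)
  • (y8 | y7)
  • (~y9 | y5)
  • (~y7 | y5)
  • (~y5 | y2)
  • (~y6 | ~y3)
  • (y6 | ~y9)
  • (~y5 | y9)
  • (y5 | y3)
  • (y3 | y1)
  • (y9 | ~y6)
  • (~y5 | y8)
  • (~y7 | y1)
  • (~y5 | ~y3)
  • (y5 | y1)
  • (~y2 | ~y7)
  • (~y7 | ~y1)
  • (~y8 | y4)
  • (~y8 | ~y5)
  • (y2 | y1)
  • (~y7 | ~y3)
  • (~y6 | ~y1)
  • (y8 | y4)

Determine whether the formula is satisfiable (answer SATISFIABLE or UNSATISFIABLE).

UNSATISFIABLE

y5 = True:
  propagation gives y2=True, y9=True, y6=True, y3=False; an empty clause results — contradiction.
y5 = False:
  propagation gives y4=False, y7=False, y8=True; an empty clause results — contradiction.
Every branch closes, so no satisfying assignment exists.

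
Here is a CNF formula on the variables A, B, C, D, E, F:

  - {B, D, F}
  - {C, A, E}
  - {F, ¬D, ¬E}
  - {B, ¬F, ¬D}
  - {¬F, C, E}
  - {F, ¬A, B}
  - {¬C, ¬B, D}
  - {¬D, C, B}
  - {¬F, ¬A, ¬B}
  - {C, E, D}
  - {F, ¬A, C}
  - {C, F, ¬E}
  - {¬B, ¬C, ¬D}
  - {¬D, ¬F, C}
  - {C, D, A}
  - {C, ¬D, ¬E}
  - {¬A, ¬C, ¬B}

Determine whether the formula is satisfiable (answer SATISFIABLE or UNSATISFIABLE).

SATISFIABLE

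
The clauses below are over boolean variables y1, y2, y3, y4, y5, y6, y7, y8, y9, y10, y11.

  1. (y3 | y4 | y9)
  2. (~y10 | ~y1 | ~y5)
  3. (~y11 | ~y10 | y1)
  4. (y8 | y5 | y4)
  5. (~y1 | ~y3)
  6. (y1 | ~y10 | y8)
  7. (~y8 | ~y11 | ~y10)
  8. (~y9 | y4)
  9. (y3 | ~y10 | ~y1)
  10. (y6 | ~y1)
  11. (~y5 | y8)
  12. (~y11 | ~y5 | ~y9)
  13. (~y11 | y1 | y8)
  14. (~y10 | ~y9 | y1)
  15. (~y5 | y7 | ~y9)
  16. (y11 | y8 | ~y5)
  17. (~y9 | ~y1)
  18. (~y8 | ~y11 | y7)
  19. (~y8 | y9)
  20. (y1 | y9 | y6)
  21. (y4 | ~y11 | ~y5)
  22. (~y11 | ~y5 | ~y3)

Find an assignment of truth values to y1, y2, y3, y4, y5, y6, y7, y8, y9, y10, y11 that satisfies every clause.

Pure literal: y4 appears only positively; assign y4 = True.
y6 occurs only positively in the remaining clauses — set y6 = True.
Try y1 = False.
Set y3 = True and propagate.
For the remaining variables, y2 = True, y5 = False, y7 = True, y8 = False, y9 = True, y10 = False, y11 = False works.
Check each clause:
  1. (y4 | y9 | y3) — y9 is true.
  2. (~y1 | ~y5 | ~y10) — ~y5 is true.
  3. (y1 | ~y10 | ~y11) — ~y11 is true.
  4. (y5 | y4 | y8) — y4 is true.
  5. (~y3 | ~y1) — ~y1 is true.
  6. (~y10 | y1 | y8) — ~y10 is true.
  7. (~y10 | ~y8 | ~y11) — ~y8 is true.
  8. (y4 | ~y9) — y4 is true.
  9. (~y1 | y3 | ~y10) — y3 is true.
  10. (~y1 | y6) — y6 is true.
  11. (~y5 | y8) — ~y5 is true.
  12. (~y5 | ~y11 | ~y9) — ~y5 is true.
  13. (y1 | ~y11 | y8) — ~y11 is true.
  14. (y1 | ~y10 | ~y9) — ~y10 is true.
  15. (~y9 | ~y5 | y7) — ~y5 is true.
  16. (y8 | ~y5 | y11) — ~y5 is true.
  17. (~y1 | ~y9) — ~y1 is true.
  18. (~y8 | ~y11 | y7) — ~y8 is true.
  19. (y9 | ~y8) — ~y8 is true.
  20. (y1 | y6 | y9) — y9 is true.
  21. (~y5 | y4 | ~y11) — ~y5 is true.
  22. (~y11 | ~y5 | ~y3) — ~y11 is true.

y1 = False, y2 = True, y3 = True, y4 = True, y5 = False, y6 = True, y7 = True, y8 = False, y9 = True, y10 = False, y11 = False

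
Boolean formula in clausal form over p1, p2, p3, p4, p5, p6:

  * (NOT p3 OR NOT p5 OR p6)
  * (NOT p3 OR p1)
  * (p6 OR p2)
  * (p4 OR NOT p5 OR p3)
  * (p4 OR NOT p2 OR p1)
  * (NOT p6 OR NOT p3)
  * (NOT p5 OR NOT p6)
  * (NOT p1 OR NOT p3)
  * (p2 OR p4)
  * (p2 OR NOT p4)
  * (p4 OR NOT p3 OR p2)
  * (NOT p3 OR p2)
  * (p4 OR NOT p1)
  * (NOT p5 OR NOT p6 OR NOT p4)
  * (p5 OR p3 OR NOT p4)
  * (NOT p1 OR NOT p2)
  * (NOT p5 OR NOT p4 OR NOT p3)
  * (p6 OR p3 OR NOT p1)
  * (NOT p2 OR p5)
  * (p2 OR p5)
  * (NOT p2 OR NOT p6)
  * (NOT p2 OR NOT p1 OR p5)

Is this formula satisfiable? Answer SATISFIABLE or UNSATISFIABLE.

Try p1 = False.
  then p3 is forced to False.
Branch on p2: take p2 = True.
  then p4 is forced to True.
  then p5 is forced to True.
  then p6 is forced to False.
So p1 = False  p2 = True  p3 = False  p4 = True  p5 = True  p6 = False is a satisfying assignment.

SATISFIABLE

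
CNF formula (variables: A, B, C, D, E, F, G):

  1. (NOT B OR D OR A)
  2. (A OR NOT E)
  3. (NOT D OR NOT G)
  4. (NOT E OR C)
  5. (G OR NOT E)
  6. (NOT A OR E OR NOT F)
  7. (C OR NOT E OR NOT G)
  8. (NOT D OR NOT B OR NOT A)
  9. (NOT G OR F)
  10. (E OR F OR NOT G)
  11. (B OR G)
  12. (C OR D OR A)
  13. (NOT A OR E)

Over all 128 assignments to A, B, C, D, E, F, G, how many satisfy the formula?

Split on E, then A.
  E=1, A=1: remaining (B,C,D,F,G) ∈ {(0,1,0,1,1); (1,1,0,1,1)} — 2.
  E=1, A=0: a clause becomes empty — 0.
  E=0, A=1: a clause becomes empty — 0.
  E=0, A=0: 5 of the 32 assignments to (B,C,D,F,G) work.
Total: 2 + 0 + 0 + 5 = 7.

7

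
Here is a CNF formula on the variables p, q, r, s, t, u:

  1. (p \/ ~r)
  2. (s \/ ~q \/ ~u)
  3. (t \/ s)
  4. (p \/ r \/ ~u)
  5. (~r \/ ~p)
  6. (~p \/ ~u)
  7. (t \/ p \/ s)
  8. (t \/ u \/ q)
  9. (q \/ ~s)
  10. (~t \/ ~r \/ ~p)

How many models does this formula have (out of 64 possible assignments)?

8

The models are:
  p=F q=F r=F s=F t=T u=F
  p=F q=T r=F s=F t=T u=F
  p=F q=T r=F s=T t=F u=F
  p=F q=T r=F s=T t=T u=F
  p=T q=F r=F s=F t=T u=F
  p=T q=T r=F s=F t=T u=F
  p=T q=T r=F s=T t=F u=F
  p=T q=T r=F s=T t=T u=F
Count: 8.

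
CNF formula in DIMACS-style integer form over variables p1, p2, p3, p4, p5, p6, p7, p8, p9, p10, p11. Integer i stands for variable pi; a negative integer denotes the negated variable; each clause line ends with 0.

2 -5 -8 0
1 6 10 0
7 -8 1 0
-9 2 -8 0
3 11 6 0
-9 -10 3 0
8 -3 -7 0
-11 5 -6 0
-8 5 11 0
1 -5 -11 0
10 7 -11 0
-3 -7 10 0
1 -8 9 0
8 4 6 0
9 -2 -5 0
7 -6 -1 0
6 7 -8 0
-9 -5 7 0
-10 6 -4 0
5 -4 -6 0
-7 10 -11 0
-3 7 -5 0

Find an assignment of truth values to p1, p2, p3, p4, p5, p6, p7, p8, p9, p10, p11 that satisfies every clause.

p1 = T, p2 = T, p3 = T, p4 = F, p5 = T, p6 = F, p7 = T, p8 = T, p9 = T, p10 = T, p11 = T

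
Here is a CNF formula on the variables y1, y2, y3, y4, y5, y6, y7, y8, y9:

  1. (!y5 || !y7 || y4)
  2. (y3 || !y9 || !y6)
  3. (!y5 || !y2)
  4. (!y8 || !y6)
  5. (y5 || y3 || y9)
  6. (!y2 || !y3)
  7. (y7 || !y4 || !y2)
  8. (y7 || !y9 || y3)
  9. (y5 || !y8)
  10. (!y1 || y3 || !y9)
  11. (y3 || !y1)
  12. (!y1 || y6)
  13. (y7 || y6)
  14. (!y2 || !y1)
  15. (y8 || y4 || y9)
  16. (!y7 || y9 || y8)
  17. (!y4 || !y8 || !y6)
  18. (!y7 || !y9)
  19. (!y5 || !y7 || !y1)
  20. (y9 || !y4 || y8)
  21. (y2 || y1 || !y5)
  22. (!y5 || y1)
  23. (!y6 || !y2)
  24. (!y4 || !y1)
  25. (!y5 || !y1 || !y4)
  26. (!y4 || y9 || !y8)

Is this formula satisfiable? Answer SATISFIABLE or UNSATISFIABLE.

SATISFIABLE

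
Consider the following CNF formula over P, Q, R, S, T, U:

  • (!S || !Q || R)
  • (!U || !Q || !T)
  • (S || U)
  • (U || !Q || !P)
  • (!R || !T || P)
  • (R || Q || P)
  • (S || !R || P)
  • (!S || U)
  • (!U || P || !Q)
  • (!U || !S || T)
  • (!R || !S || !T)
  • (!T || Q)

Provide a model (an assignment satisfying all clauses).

Try P = True.
The remaining clauses are satisfied by Q = True, R = False, S = False, T = False, U = True.

P=T  Q=T  R=F  S=F  T=F  U=T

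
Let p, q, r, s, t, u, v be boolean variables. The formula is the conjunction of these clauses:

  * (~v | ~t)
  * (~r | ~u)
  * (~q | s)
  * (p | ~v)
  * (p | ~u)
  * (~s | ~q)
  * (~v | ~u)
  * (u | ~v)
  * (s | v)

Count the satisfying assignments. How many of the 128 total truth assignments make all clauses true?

Split on v, then u.
  v=1, u=1: a clause becomes empty — 0.
  v=1, u=0: a clause becomes empty — 0.
  v=0, u=1: remaining (p,q,r,s,t) ∈ {(1,0,0,1,0); (1,0,0,1,1)} — 2.
  v=0, u=0: forces q=0; s=1; p, r, t free → 2^3 = 8.
Total: 0 + 0 + 2 + 8 = 10.

10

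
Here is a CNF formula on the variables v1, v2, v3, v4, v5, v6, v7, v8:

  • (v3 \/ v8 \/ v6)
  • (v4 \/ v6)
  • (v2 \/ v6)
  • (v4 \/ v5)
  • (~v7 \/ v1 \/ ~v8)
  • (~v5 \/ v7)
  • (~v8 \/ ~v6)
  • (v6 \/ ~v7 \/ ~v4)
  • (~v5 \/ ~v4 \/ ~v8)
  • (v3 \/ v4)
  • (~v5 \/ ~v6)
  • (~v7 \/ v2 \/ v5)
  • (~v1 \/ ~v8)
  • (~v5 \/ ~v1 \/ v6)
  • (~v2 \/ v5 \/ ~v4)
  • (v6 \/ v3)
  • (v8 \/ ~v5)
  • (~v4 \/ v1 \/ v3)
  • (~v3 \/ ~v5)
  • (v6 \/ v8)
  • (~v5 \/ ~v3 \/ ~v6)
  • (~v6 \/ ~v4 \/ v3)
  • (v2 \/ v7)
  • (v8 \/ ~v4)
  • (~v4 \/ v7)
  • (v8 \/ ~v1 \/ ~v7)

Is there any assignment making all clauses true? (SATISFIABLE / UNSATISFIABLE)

v6 = True:
  propagation gives v8=False, v5=False, v4=True; an empty clause results — contradiction.
v6 = False:
  propagation gives v4=True, v2=True, v7=False; an empty clause results — contradiction.
Every branch closes, so no satisfying assignment exists.

UNSATISFIABLE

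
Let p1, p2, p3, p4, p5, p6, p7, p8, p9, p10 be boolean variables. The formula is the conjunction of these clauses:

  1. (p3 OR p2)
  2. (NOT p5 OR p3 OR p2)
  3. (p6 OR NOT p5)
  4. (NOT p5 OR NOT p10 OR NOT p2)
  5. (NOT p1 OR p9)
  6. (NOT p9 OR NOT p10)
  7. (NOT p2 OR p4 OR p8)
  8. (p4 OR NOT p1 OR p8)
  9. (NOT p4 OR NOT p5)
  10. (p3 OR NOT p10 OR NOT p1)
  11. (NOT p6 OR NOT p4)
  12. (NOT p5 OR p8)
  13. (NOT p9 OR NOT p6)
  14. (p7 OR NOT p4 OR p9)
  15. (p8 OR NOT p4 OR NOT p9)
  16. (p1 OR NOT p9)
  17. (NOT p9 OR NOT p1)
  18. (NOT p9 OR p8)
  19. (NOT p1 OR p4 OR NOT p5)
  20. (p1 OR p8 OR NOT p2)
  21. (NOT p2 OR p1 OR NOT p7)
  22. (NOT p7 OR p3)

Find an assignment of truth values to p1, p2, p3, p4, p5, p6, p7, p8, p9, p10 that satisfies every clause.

p1 = F, p2 = F, p3 = T, p4 = F, p5 = F, p6 = T, p7 = F, p8 = T, p9 = F, p10 = F

Pure literal: p3 appears only positively; assign p3 = True.
Pure literal: p5 appears only negated; assign p5 = False.
Branch on p1: take p1 = False.
  then p9 is forced to False.
For the remaining variables, p2 = False, p4 = False, p6 = True, p7 = False, p8 = True, p10 = False works.
Check each clause:
  1. (p2 OR p3) — p3 is true.
  2. (NOT p5 OR p2 OR p3) — p3 is true.
  3. (p6 OR NOT p5) — NOT p5 is true.
  4. (NOT p10 OR NOT p2 OR NOT p5) — NOT p5 is true.
  5. (NOT p1 OR p9) — NOT p1 is true.
  6. (NOT p10 OR NOT p9) — NOT p10 is true.
  7. (p4 OR p8 OR NOT p2) — p8 is true.
  8. (p8 OR NOT p1 OR p4) — p8 is true.
  9. (NOT p4 OR NOT p5) — NOT p5 is true.
  10. (p3 OR NOT p1 OR NOT p10) — p3 is true.
  11. (NOT p4 OR NOT p6) — NOT p4 is true.
  12. (NOT p5 OR p8) — p8 is true.
  13. (NOT p6 OR NOT p9) — NOT p9 is true.
  14. (p9 OR NOT p4 OR p7) — NOT p4 is true.
  15. (NOT p4 OR NOT p9 OR p8) — p8 is true.
  16. (NOT p9 OR p1) — NOT p9 is true.
  17. (NOT p1 OR NOT p9) — NOT p1 is true.
  18. (NOT p9 OR p8) — p8 is true.
  19. (NOT p5 OR p4 OR NOT p1) — NOT p5 is true.
  20. (p1 OR NOT p2 OR p8) — p8 is true.
  21. (NOT p2 OR p1 OR NOT p7) — NOT p7 is true.
  22. (p3 OR NOT p7) — NOT p7 is true.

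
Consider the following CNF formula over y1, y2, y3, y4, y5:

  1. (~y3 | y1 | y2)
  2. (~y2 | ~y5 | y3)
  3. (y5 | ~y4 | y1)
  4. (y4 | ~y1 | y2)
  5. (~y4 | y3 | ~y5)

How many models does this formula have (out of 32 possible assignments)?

15

Case analysis on y1 and y2:
  y1=T, y2=T: y4 free; 3 ways for (y3,y5) × 2^1 = 6.
  y1=T, y2=F: remaining (y3,y4,y5) ∈ {(F,T,F); (T,T,F); (T,T,T)} — 3.
  y1=F, y2=T: remaining (y3,y4,y5) ∈ {(F,F,F); (T,F,F); (T,F,T); (T,T,T)} — 4.
  y1=F, y2=F: remaining (y3,y4,y5) ∈ {(F,F,F); (F,F,T)} — 2.
Total: 6 + 3 + 4 + 2 = 15.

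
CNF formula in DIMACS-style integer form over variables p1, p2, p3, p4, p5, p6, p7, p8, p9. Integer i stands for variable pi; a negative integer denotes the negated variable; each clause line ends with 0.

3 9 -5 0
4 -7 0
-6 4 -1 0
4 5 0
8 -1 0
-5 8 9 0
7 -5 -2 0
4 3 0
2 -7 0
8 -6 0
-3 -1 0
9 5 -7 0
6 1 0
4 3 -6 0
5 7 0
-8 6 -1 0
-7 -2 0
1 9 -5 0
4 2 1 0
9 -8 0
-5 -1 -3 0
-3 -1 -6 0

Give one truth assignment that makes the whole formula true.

p1=False, p2=False, p3=False, p4=True, p5=True, p6=True, p7=False, p8=True, p9=True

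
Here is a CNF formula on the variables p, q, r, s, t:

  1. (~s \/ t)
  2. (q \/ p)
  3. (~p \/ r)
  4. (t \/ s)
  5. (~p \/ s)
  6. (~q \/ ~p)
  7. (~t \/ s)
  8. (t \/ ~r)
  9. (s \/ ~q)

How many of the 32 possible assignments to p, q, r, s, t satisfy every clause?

3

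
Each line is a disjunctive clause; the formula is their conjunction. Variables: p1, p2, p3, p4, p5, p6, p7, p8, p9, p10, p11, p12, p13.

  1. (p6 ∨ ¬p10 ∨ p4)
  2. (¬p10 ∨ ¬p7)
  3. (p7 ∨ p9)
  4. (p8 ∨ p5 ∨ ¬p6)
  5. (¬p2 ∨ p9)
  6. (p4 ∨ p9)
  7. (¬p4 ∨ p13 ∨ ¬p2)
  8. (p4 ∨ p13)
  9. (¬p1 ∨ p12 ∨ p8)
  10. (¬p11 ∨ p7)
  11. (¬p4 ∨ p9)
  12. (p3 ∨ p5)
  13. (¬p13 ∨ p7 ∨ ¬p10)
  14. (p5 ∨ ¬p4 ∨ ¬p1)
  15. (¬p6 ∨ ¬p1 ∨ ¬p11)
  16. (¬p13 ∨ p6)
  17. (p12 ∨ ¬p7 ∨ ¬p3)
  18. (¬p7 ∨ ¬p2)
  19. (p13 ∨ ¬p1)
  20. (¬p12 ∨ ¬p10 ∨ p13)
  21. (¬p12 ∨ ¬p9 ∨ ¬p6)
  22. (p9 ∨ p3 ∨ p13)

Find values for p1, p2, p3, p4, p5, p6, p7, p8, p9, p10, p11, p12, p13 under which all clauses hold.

Pure literal: p1 appears only negated; assign p1 = False.
p2 occurs only negated in the remaining clauses — set p2 = False.
Try p3 = False.
  then p5 is forced to True.
For the remaining variables, p4 = True, p6 = False, p7 = True, p8 = True, p9 = True, p10 = False, p11 = False, p12 = False, p13 = False works.

p1 = F, p2 = F, p3 = F, p4 = T, p5 = T, p6 = F, p7 = T, p8 = T, p9 = T, p10 = F, p11 = F, p12 = F, p13 = F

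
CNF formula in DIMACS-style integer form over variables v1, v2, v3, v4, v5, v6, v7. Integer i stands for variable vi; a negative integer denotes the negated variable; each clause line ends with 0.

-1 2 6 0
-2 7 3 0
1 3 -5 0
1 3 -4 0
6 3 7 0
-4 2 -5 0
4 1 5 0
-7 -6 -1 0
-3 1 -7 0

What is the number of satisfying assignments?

Case analysis on v1 and v3:
  v1=1, v3=1: 15 of the 32 assignments to (v2,v4,v5,v6,v7) work.
  v1=1, v3=0: 7 of the 32 assignments to (v2,v4,v5,v6,v7) work.
  v1=0, v3=1: v6 free; 5 ways for (v2,v4,v5,v7) × 2^1 = 10.
  v1=0, v3=0: a clause becomes empty — 0.
Total: 15 + 7 + 10 + 0 = 32.

32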